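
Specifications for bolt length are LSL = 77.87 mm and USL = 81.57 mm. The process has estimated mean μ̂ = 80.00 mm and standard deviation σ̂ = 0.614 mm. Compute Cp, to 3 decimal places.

Cp = (USL − LSL) / (6σ̂) = (81.57 − 77.87) / (6 × 0.614) = 3.7000 / 3.6840 = 1.0043

1.004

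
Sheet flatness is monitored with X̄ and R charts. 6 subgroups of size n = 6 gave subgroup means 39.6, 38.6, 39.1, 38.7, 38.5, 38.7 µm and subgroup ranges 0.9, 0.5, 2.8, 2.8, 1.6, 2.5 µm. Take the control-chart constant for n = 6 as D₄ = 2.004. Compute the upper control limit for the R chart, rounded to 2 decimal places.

3.71

R̄ = (0.9 + 0.5 + 2.8 + 2.8 + 1.6 + 2.5) / 6 = 11.1000 / 6 = 1.8500
UCL_R = D₄·R̄ = 2.004 × 1.8500 = 3.7074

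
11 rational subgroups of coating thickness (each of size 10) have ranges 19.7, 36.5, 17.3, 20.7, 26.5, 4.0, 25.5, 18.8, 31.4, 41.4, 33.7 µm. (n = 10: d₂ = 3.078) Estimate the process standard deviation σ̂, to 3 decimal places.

8.137

R̄ = (19.7 + 36.5 + 17.3 + 20.7 + 26.5 + 4.0 + 25.5 + 18.8 + 31.4 + 41.4 + 33.7) / 11 = 25.0455
σ̂ = R̄ / d₂ = 25.0455 / 3.078 = 8.1369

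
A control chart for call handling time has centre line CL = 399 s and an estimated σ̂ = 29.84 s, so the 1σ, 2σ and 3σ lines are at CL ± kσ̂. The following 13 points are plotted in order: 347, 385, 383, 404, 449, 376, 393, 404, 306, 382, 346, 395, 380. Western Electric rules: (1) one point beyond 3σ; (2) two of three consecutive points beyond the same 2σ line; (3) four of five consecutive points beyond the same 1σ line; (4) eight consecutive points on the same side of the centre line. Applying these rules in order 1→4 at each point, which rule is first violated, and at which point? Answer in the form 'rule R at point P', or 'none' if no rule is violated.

rule 1 at point 9

Zone of each point (C = within 1σ̂, B = 1σ̂–2σ̂, A = 2σ̂–3σ̂, * = beyond 3σ̂; sign = side of CL): 1:-B, 2:-C, 3:-C, 4:+C, 5:+B, 6:-C, 7:-C, 8:+C, 9:-*, 10:-C, 11:-B, 12:-C, 13:-C
Rule 1 (one point beyond the 3σ limits) is satisfied at point 9.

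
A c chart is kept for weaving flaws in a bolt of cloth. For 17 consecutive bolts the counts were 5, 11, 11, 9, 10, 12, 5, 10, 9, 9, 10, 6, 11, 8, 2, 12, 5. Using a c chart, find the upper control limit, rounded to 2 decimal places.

c̄ = (5 + 11 + 11 + 9 + 10 + 12 + 5 + 10 + 9 + 9 + 10 + 6 + 11 + 8 + 2 + 12 + 5) / 17 = 145 / 17 = 8.5294
UCL = c̄ + 3√c̄ = 8.5294 + 3 × √8.5294 = 8.5294 + 3 × 2.9205 = 17.2910

17.29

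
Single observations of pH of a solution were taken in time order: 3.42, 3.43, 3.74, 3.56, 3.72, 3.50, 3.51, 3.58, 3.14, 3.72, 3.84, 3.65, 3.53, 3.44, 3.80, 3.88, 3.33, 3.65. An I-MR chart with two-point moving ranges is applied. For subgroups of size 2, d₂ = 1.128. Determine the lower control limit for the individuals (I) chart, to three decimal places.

2.984

X̄ = (3.42 + 3.43 + 3.74 + 3.56 + 3.72 + 3.50 + 3.51 + 3.58 + 3.14 + 3.72 + 3.84 + 3.65 + 3.53 + 3.44 + 3.80 + 3.88 + 3.33 + 3.65) / 18 = 3.5800
Moving ranges: 0.01, 0.31, 0.18, 0.16, 0.22, 0.01, 0.07, 0.44, 0.58, 0.12, 0.19, 0.12, 0.09, 0.36, 0.08, 0.55, 0.32; M̄R̄ = 3.8100 / 17 = 0.2241
LCL = X̄ − 3·M̄R̄/d₂ = 3.5800 − 3 × 0.2241 / 1.128 = 2.9839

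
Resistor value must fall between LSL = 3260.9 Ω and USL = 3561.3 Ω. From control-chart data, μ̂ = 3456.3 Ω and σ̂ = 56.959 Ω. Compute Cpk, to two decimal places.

0.61

Cpu = (USL − μ̂) / (3σ̂) = (3561.3 − 3456.3) / (3 × 56.959) = 0.6145; Cpl = (μ̂ − LSL) / (3σ̂) = (3456.3 − 3260.9) / (3 × 56.959) = 1.1435; Cpk = min(Cpu, Cpl) = 0.6145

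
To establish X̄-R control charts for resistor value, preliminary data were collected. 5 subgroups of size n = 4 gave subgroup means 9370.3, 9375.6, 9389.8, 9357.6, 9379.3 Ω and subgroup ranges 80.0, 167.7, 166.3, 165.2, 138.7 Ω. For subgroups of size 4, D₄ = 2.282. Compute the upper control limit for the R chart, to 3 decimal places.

R̄ = (80.0 + 167.7 + 166.3 + 165.2 + 138.7) / 5 = 717.9000 / 5 = 143.5800
UCL_R = D₄·R̄ = 2.282 × 143.5800 = 327.6496

327.650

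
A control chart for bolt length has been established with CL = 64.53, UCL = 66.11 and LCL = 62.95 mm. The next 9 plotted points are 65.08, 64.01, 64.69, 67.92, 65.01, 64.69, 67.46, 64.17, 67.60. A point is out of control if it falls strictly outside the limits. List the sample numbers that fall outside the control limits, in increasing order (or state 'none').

4, 7, 9

Compare each point to [62.95, 66.11]: sample 4 = 67.92 > UCL; sample 7 = 67.46 > UCL; sample 9 = 67.60 > UCL.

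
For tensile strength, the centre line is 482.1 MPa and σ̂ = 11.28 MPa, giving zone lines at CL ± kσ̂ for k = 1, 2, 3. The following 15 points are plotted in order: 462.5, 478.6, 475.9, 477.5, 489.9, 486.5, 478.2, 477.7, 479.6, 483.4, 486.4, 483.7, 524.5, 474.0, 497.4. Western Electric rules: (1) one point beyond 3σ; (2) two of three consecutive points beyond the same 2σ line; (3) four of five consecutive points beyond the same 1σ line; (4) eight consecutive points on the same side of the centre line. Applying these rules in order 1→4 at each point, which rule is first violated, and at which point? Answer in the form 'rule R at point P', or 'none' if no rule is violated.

Zone of each point (C = within 1σ̂, B = 1σ̂–2σ̂, A = 2σ̂–3σ̂, * = beyond 3σ̂; sign = side of CL): 1:-B, 2:-C, 3:-C, 4:-C, 5:+C, 6:+C, 7:-C, 8:-C, 9:-C, 10:+C, 11:+C, 12:+C, 13:+*, 14:-C, 15:+B
Rule 1 (one point beyond the 3σ limits) is satisfied at point 13.

rule 1 at point 13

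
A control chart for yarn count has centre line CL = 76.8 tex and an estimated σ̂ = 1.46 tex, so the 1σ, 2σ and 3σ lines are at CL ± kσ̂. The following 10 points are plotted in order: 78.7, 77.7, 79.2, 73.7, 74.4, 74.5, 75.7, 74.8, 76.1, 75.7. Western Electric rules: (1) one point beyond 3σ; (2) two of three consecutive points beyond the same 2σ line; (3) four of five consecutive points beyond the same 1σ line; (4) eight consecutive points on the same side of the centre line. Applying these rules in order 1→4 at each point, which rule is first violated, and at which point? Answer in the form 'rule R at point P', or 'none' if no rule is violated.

Zone of each point (C = within 1σ̂, B = 1σ̂–2σ̂, A = 2σ̂–3σ̂, * = beyond 3σ̂; sign = side of CL): 1:+B, 2:+C, 3:+B, 4:-A, 5:-B, 6:-B, 7:-C, 8:-B, 9:-C, 10:-C
Rule 3 (four of five consecutive points beyond the same 1σ limit) is satisfied at point 8.

rule 3 at point 8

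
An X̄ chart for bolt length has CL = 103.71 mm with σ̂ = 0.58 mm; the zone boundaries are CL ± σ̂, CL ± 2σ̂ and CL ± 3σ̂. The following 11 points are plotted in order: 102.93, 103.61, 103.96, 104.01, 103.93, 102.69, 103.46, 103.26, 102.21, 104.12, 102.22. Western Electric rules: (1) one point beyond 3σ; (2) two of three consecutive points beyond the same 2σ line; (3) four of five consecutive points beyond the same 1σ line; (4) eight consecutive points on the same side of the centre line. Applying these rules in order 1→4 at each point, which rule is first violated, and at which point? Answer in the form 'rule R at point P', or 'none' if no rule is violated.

Zone of each point (C = within 1σ̂, B = 1σ̂–2σ̂, A = 2σ̂–3σ̂, * = beyond 3σ̂; sign = side of CL): 1:-B, 2:-C, 3:+C, 4:+C, 5:+C, 6:-B, 7:-C, 8:-C, 9:-A, 10:+C, 11:-A
Rule 2 (two of three consecutive points beyond the same 2σ limit) is satisfied at point 11.

rule 2 at point 11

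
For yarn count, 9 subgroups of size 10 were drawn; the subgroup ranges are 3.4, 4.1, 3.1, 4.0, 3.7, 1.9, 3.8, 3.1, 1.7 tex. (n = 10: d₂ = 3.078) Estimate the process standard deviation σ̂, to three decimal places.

R̄ = (3.4 + 4.1 + 3.1 + 4.0 + 3.7 + 1.9 + 3.8 + 3.1 + 1.7) / 9 = 3.2000
σ̂ = R̄ / d₂ = 3.2000 / 3.078 = 1.0396

1.040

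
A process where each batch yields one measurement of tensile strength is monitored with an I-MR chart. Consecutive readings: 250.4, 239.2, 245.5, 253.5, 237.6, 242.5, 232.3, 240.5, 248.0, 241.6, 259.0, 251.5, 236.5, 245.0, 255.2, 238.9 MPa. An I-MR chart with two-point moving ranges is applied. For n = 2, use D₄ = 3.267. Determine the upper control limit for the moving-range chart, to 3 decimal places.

33.432

Moving ranges: 11.2, 6.3, 8.0, 15.9, 4.9, 10.2, 8.2, 7.5, 6.4, 17.4, 7.5, 15.0, 8.5, 10.2, 16.3; M̄R̄ = 153.5000 / 15 = 10.2333
UCL_MR = D₄·M̄R̄ = 3.267 × 10.2333 = 33.4323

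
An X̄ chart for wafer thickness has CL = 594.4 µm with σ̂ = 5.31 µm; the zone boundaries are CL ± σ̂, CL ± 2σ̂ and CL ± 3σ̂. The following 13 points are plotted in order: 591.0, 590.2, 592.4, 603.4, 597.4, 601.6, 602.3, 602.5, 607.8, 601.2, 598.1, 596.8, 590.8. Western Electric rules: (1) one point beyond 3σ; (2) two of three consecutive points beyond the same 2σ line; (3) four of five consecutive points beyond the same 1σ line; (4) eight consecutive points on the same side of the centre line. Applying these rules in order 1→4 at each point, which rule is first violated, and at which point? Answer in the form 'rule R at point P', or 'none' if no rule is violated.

Zone of each point (C = within 1σ̂, B = 1σ̂–2σ̂, A = 2σ̂–3σ̂, * = beyond 3σ̂; sign = side of CL): 1:-C, 2:-C, 3:-C, 4:+B, 5:+C, 6:+B, 7:+B, 8:+B, 9:+A, 10:+B, 11:+C, 12:+C, 13:-C
Rule 3 (four of five consecutive points beyond the same 1σ limit) is satisfied at point 8.

rule 3 at point 8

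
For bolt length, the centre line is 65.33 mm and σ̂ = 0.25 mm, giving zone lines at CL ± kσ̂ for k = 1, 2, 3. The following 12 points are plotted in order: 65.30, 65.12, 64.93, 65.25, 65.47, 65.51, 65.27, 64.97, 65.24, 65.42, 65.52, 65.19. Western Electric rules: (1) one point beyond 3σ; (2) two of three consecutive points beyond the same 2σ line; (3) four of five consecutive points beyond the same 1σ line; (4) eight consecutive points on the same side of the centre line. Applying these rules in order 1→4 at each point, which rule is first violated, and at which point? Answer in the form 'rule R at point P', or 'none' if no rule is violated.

none

Zone of each point (C = within 1σ̂, B = 1σ̂–2σ̂, A = 2σ̂–3σ̂, * = beyond 3σ̂; sign = side of CL): 1:-C, 2:-C, 3:-B, 4:-C, 5:+C, 6:+C, 7:-C, 8:-B, 9:-C, 10:+C, 11:+C, 12:-C
No rule fires across all 12 points.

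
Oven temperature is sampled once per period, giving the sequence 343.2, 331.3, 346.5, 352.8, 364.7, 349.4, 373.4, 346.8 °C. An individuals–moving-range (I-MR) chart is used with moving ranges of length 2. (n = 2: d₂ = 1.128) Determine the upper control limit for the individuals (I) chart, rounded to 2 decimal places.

X̄ = (343.2 + 331.3 + 346.5 + 352.8 + 364.7 + 349.4 + 373.4 + 346.8) / 8 = 351.0125
Moving ranges: 11.9, 15.2, 6.3, 11.9, 15.3, 24.0, 26.6; M̄R̄ = 111.2000 / 7 = 15.8857
UCL = X̄ + 3·M̄R̄/d₂ = 351.0125 + 3 × 15.8857 / 1.128 = 393.2617

393.26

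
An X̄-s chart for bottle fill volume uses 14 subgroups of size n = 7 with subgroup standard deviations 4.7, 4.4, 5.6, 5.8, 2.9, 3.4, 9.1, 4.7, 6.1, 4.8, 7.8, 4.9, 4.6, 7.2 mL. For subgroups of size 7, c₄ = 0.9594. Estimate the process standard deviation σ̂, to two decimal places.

s̄ = (4.7 + 4.4 + 5.6 + 5.8 + 2.9 + 3.4 + 9.1 + 4.7 + 6.1 + 4.8 + 7.8 + 4.9 + 4.6 + 7.2) / 14 = 5.4286
σ̂ = s̄ / c₄ = 5.4286 / 0.9594 = 5.6583

5.66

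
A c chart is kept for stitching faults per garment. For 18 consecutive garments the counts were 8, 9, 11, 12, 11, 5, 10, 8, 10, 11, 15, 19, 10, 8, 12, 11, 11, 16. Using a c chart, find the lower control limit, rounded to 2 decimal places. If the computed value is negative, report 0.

1.02

c̄ = (8 + 9 + 11 + 12 + 11 + 5 + 10 + 8 + 10 + 11 + 15 + 19 + 10 + 8 + 12 + 11 + 11 + 16) / 18 = 197 / 18 = 10.9444
LCL = c̄ − 3√c̄ = 10.9444 − 3 × 3.3082 = 1.0197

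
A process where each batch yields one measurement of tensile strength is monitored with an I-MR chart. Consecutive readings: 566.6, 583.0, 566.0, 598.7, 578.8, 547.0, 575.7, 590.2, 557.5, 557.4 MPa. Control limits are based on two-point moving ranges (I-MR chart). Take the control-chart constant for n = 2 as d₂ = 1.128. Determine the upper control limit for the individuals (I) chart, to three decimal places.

X̄ = (566.6 + 583.0 + 566.0 + 598.7 + 578.8 + 547.0 + 575.7 + 590.2 + 557.5 + 557.4) / 10 = 572.0900
Moving ranges: 16.4, 17.0, 32.7, 19.9, 31.8, 28.7, 14.5, 32.7, 0.1; M̄R̄ = 193.8000 / 9 = 21.5333
UCL = X̄ + 3·M̄R̄/d₂ = 572.0900 + 3 × 21.5333 / 1.128 = 629.3595

629.360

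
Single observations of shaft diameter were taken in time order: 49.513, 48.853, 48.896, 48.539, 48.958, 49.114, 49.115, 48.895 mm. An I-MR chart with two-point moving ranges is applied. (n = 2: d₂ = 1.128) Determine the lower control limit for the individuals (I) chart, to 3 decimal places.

X̄ = (49.513 + 48.853 + 48.896 + 48.539 + 48.958 + 49.114 + 49.115 + 48.895) / 8 = 48.9854
Moving ranges: 0.660, 0.043, 0.357, 0.419, 0.156, 0.001, 0.220; M̄R̄ = 1.8560 / 7 = 0.2651
LCL = X̄ − 3·M̄R̄/d₂ = 48.9854 − 3 × 0.2651 / 1.128 = 48.2802

48.280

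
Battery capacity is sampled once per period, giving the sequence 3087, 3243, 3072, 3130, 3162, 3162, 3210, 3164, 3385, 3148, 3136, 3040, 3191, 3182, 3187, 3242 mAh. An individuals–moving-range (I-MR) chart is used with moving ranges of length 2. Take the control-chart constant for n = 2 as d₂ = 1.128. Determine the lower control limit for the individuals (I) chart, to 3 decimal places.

2941.348

X̄ = (3087 + 3243 + 3072 + 3130 + 3162 + 3162 + 3210 + 3164 + 3385 + 3148 + 3136 + 3040 + 3191 + 3182 + 3187 + 3242) / 16 = 3171.3125
Moving ranges: 156, 171, 58, 32, 0, 48, 46, 221, 237, 12, 96, 151, 9, 5, 55; M̄R̄ = 1297.0000 / 15 = 86.4667
LCL = X̄ − 3·M̄R̄/d₂ = 3171.3125 − 3 × 86.4667 / 1.128 = 2941.3480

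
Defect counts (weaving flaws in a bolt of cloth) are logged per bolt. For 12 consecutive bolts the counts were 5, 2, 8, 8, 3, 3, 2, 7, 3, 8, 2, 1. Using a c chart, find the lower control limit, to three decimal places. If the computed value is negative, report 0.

c̄ = (5 + 2 + 8 + 8 + 3 + 3 + 2 + 7 + 3 + 8 + 2 + 1) / 12 = 52 / 12 = 4.3333
LCL = c̄ − 3√c̄ = 4.3333 − 3 × 2.0817 = -1.9117 → 0 (cannot be negative)

0.000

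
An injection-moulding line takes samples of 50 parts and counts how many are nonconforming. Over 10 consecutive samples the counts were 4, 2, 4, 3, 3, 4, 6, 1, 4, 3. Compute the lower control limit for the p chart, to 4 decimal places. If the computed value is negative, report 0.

0.0000

p̄ = Σdᵢ / (k·n) = 34 / (10 × 50) = 0.06800
LCL = p̄ − 3·√(p̄(1−p̄)/n) = 0.06800 − 3 × 0.03560 = -0.03881 → 0 (negative, so LCL = 0)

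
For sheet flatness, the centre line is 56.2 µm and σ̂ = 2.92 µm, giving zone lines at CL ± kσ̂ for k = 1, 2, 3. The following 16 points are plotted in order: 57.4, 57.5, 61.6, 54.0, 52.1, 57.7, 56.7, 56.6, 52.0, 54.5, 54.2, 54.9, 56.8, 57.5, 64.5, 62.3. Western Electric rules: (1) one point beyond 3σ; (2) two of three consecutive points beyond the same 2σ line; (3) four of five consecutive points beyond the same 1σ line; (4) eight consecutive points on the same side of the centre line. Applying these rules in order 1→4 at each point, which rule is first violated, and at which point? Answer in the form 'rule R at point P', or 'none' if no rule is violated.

rule 2 at point 16

Zone of each point (C = within 1σ̂, B = 1σ̂–2σ̂, A = 2σ̂–3σ̂, * = beyond 3σ̂; sign = side of CL): 1:+C, 2:+C, 3:+B, 4:-C, 5:-B, 6:+C, 7:+C, 8:+C, 9:-B, 10:-C, 11:-C, 12:-C, 13:+C, 14:+C, 15:+A, 16:+A
Rule 2 (two of three consecutive points beyond the same 2σ limit) is satisfied at point 16.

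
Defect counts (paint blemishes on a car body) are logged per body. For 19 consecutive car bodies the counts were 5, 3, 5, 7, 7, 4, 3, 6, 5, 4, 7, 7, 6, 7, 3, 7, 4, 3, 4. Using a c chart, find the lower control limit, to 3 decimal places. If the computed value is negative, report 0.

c̄ = (5 + 3 + 5 + 7 + 7 + 4 + 3 + 6 + 5 + 4 + 7 + 7 + 6 + 7 + 3 + 7 + 4 + 3 + 4) / 19 = 97 / 19 = 5.1053
LCL = c̄ − 3√c̄ = 5.1053 − 3 × 2.2595 = -1.6732 → 0 (cannot be negative)

0.000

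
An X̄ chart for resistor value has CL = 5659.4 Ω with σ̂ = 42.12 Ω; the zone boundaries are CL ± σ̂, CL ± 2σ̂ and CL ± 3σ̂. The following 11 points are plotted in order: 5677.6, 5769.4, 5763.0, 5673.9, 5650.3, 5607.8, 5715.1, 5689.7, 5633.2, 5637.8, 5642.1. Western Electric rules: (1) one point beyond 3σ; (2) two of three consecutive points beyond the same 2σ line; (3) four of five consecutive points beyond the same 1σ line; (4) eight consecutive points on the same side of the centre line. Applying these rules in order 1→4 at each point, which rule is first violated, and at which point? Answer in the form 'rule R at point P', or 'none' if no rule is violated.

rule 2 at point 3

Zone of each point (C = within 1σ̂, B = 1σ̂–2σ̂, A = 2σ̂–3σ̂, * = beyond 3σ̂; sign = side of CL): 1:+C, 2:+A, 3:+A, 4:+C, 5:-C, 6:-B, 7:+B, 8:+C, 9:-C, 10:-C, 11:-C
Rule 2 (two of three consecutive points beyond the same 2σ limit) is satisfied at point 3.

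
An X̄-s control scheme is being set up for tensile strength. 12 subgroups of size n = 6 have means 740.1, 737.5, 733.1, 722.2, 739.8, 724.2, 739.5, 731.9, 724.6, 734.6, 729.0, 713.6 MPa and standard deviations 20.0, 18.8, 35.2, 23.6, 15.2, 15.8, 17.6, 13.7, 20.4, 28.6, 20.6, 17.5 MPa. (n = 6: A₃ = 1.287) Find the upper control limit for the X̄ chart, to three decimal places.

X̄̄ = (740.1 + 737.5 + 733.1 + 722.2 + 739.8 + 724.2 + 739.5 + 731.9 + 724.6 + 734.6 + 729.0 + 713.6) / 12 = 730.8417
s̄ = (20.0 + 18.8 + 35.2 + 23.6 + 15.2 + 15.8 + 17.6 + 13.7 + 20.4 + 28.6 + 20.6 + 17.5) / 12 = 20.5833
UCL = X̄̄ + A₃·s̄ = 730.8417 + 1.287 × 20.5833 = 757.3324

757.332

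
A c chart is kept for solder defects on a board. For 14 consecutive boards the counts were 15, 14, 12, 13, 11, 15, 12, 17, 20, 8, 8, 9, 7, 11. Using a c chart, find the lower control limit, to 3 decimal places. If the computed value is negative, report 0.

c̄ = (15 + 14 + 12 + 13 + 11 + 15 + 12 + 17 + 20 + 8 + 8 + 9 + 7 + 11) / 14 = 172 / 14 = 12.2857
LCL = c̄ − 3√c̄ = 12.2857 − 3 × 3.5051 = 1.7704

1.770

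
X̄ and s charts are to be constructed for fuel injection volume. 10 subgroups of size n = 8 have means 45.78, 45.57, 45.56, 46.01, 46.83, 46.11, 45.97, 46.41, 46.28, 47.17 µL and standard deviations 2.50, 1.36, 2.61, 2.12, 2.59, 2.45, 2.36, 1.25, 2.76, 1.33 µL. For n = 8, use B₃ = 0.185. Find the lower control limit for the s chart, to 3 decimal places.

0.395

s̄ = (2.50 + 1.36 + 2.61 + 2.12 + 2.59 + 2.45 + 2.36 + 1.25 + 2.76 + 1.33) / 10 = 2.1330
LCL_s = B₃·s̄ = 0.185 × 2.1330 = 0.3946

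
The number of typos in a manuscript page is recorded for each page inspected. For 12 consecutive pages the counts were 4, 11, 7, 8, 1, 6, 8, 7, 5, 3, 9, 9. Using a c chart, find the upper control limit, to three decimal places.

c̄ = (4 + 11 + 7 + 8 + 1 + 6 + 8 + 7 + 5 + 3 + 9 + 9) / 12 = 78 / 12 = 6.5000
UCL = c̄ + 3√c̄ = 6.5000 + 3 × √6.5000 = 6.5000 + 3 × 2.5495 = 14.1485

14.149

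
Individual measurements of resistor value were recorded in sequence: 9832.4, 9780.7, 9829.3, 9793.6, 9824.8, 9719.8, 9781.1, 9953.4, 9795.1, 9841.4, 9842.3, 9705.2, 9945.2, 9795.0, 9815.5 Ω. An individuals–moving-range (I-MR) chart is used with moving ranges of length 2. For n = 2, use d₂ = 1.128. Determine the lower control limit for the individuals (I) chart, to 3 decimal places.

X̄ = (9832.4 + 9780.7 + 9829.3 + 9793.6 + 9824.8 + 9719.8 + 9781.1 + 9953.4 + 9795.1 + 9841.4 + 9842.3 + 9705.2 + 9945.2 + 9795.0 + 9815.5) / 15 = 9816.9867
Moving ranges: 51.7, 48.6, 35.7, 31.2, 105.0, 61.3, 172.3, 158.3, 46.3, 0.9, 137.1, 240.0, 150.2, 20.5; M̄R̄ = 1259.1000 / 14 = 89.9357
LCL = X̄ − 3·M̄R̄/d₂ = 9816.9867 − 3 × 89.9357 / 1.128 = 9577.7959

9577.796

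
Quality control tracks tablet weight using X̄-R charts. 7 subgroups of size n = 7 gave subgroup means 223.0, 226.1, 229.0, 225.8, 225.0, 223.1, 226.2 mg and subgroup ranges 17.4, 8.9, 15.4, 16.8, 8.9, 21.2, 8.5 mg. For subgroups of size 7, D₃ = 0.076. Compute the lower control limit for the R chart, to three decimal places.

1.054

R̄ = (17.4 + 8.9 + 15.4 + 16.8 + 8.9 + 21.2 + 8.5) / 7 = 97.1000 / 7 = 13.8714
LCL_R = D₃·R̄ = 0.076 × 13.8714 = 1.0542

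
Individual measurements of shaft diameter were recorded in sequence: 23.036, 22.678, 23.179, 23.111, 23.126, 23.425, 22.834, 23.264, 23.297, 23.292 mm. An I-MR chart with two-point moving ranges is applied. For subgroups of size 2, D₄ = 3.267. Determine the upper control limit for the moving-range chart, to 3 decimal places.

0.835

Moving ranges: 0.358, 0.501, 0.068, 0.015, 0.299, 0.591, 0.430, 0.033, 0.005; M̄R̄ = 2.3000 / 9 = 0.2556
UCL_MR = D₄·M̄R̄ = 3.267 × 0.2556 = 0.8349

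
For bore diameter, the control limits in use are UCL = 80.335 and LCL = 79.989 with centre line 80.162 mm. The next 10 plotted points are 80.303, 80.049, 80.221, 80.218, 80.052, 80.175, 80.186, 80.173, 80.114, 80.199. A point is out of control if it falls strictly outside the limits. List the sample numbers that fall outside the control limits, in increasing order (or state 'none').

none

All 10 points lie within [79.989, 80.335].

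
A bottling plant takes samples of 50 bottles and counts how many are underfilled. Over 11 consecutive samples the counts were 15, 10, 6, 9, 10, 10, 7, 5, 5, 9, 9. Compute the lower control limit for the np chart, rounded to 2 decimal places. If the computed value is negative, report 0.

p̄ = Σdᵢ / (k·n) = 95 / (11 × 50) = 0.17273
LCL = np̄ − 3·√(np̄(1−p̄)) = 8.6364 − 3 × 2.6729 = 0.6175

0.62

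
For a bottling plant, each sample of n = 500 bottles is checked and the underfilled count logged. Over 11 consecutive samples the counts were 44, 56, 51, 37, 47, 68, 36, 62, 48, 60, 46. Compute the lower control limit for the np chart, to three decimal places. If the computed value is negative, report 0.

p̄ = Σdᵢ / (k·n) = 555 / (11 × 500) = 0.10091
LCL = np̄ − 3·√(np̄(1−p̄)) = 50.4545 − 3 × 6.7352 = 30.2489

30.249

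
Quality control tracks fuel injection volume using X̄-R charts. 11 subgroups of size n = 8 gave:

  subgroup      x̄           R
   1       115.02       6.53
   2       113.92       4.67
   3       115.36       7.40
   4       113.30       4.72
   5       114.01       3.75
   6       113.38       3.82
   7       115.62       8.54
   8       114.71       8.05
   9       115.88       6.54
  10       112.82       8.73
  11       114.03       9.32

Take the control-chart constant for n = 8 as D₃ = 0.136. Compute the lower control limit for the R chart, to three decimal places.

R̄ = (6.53 + 4.67 + 7.40 + 4.72 + 3.75 + 3.82 + 8.54 + 8.05 + 6.54 + 8.73 + 9.32) / 11 = 72.0700 / 11 = 6.5518
LCL_R = D₃·R̄ = 0.136 × 6.5518 = 0.8910

0.891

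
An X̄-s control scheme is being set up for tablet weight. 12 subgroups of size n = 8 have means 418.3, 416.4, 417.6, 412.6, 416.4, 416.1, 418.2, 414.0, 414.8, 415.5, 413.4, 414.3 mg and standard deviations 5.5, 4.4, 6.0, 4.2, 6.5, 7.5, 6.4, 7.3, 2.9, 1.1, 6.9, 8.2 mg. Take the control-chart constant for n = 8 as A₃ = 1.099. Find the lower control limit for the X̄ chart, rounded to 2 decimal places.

409.51

X̄̄ = (418.3 + 416.4 + 417.6 + 412.6 + 416.4 + 416.1 + 418.2 + 414.0 + 414.8 + 415.5 + 413.4 + 414.3) / 12 = 415.6333
s̄ = (5.5 + 4.4 + 6.0 + 4.2 + 6.5 + 7.5 + 6.4 + 7.3 + 2.9 + 1.1 + 6.9 + 8.2) / 12 = 5.5750
LCL = X̄̄ − A₃·s̄ = 415.6333 − 1.099 × 5.5750 = 409.5064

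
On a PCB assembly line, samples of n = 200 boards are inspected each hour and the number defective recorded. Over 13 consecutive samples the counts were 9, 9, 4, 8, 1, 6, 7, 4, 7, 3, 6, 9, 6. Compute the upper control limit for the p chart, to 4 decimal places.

0.0668

p̄ = Σdᵢ / (k·n) = 79 / (13 × 200) = 0.03038
UCL = p̄ + 3·√(p̄(1−p̄)/n) = 0.03038 + 3 × √(0.03038×0.96962/200) = 0.03038 + 3 × 0.01214 = 0.06680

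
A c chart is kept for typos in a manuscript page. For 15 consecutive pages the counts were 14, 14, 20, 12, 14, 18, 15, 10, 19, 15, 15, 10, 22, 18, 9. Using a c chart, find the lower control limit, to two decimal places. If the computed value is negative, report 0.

3.38

c̄ = (14 + 14 + 20 + 12 + 14 + 18 + 15 + 10 + 19 + 15 + 15 + 10 + 22 + 18 + 9) / 15 = 225 / 15 = 15.0000
LCL = c̄ − 3√c̄ = 15.0000 − 3 × 3.8730 = 3.3810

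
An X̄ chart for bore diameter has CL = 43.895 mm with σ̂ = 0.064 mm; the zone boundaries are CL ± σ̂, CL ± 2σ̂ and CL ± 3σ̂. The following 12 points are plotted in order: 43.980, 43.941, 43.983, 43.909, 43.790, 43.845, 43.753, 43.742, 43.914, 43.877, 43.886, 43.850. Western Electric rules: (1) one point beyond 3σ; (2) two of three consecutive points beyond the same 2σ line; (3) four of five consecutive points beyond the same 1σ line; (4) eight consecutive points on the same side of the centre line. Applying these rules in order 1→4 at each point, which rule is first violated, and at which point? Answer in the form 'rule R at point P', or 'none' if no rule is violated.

Zone of each point (C = within 1σ̂, B = 1σ̂–2σ̂, A = 2σ̂–3σ̂, * = beyond 3σ̂; sign = side of CL): 1:+B, 2:+C, 3:+B, 4:+C, 5:-B, 6:-C, 7:-A, 8:-A, 9:+C, 10:-C, 11:-C, 12:-C
Rule 2 (two of three consecutive points beyond the same 2σ limit) is satisfied at point 8.

rule 2 at point 8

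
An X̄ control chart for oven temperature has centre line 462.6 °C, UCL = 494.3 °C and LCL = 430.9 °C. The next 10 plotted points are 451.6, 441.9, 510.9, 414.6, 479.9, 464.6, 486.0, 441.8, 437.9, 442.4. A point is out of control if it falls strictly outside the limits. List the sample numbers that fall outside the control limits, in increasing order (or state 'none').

Compare each point to [430.9, 494.3]: sample 3 = 510.9 > UCL; sample 4 = 414.6 < LCL.

3, 4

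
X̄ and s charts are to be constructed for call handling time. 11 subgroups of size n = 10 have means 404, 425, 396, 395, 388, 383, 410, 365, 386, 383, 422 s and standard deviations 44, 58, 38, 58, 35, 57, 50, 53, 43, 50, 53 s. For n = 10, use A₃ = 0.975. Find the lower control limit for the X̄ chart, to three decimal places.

348.316

X̄̄ = (404 + 425 + 396 + 395 + 388 + 383 + 410 + 365 + 386 + 383 + 422) / 11 = 396.0909
s̄ = (44 + 58 + 38 + 58 + 35 + 57 + 50 + 53 + 43 + 50 + 53) / 11 = 49.0000
LCL = X̄̄ − A₃·s̄ = 396.0909 − 0.975 × 49.0000 = 348.3159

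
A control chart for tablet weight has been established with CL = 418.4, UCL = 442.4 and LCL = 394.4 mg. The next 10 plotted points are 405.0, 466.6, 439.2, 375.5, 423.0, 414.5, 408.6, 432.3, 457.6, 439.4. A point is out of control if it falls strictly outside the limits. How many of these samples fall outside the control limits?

Compare each point to [394.4, 442.4]: sample 2 = 466.6 > UCL; sample 4 = 375.5 < LCL; sample 9 = 457.6 > UCL.

3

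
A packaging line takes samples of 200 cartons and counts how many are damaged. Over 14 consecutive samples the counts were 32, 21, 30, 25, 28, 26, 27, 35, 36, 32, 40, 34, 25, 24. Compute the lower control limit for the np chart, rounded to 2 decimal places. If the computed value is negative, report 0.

14.57

p̄ = Σdᵢ / (k·n) = 415 / (14 × 200) = 0.14821
LCL = np̄ − 3·√(np̄(1−p̄)) = 29.6429 − 3 × 5.0249 = 14.5682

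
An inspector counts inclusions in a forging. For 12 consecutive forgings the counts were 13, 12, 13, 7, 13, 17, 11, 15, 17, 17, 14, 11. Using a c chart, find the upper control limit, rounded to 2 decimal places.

24.29

c̄ = (13 + 12 + 13 + 7 + 13 + 17 + 11 + 15 + 17 + 17 + 14 + 11) / 12 = 160 / 12 = 13.3333
UCL = c̄ + 3√c̄ = 13.3333 + 3 × √13.3333 = 13.3333 + 3 × 3.6515 = 24.2878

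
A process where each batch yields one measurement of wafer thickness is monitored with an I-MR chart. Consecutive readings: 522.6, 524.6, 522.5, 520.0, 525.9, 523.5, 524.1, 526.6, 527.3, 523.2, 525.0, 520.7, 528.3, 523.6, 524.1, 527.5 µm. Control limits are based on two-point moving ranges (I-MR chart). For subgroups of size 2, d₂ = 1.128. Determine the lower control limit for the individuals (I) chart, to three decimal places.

X̄ = (522.6 + 524.6 + 522.5 + 520.0 + 525.9 + 523.5 + 524.1 + 526.6 + 527.3 + 523.2 + 525.0 + 520.7 + 528.3 + 523.6 + 524.1 + 527.5) / 16 = 524.3438
Moving ranges: 2.0, 2.1, 2.5, 5.9, 2.4, 0.6, 2.5, 0.7, 4.1, 1.8, 4.3, 7.6, 4.7, 0.5, 3.4; M̄R̄ = 45.1000 / 15 = 3.0067
LCL = X̄ − 3·M̄R̄/d₂ = 524.3438 − 3 × 3.0067 / 1.128 = 516.3473

516.347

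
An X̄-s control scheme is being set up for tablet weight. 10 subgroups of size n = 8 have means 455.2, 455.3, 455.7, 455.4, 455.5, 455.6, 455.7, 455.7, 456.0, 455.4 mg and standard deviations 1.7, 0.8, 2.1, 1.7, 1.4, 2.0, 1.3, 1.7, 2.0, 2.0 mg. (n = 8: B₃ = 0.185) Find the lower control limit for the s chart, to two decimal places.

0.31

s̄ = (1.7 + 0.8 + 2.1 + 1.7 + 1.4 + 2.0 + 1.3 + 1.7 + 2.0 + 2.0) / 10 = 1.6700
LCL_s = B₃·s̄ = 0.185 × 1.6700 = 0.3090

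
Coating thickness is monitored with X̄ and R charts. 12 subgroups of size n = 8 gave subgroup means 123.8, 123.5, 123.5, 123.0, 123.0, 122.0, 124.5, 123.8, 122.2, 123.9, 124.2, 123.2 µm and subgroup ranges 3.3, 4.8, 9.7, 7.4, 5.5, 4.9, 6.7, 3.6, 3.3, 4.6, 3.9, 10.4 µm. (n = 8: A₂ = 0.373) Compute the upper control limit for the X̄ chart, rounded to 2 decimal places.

X̄̄ = (123.8 + 123.5 + 123.5 + 123.0 + 123.0 + 122.0 + 124.5 + 123.8 + 122.2 + 123.9 + 124.2 + 123.2) / 12 = 1480.6000 / 12 = 123.3833
R̄ = (3.3 + 4.8 + 9.7 + 7.4 + 5.5 + 4.9 + 6.7 + 3.6 + 3.3 + 4.6 + 3.9 + 10.4) / 12 = 68.1000 / 12 = 5.6750
UCL = X̄̄ + A₂·R̄ = 123.3833 + 0.373 × 5.6750 = 125.5001

125.50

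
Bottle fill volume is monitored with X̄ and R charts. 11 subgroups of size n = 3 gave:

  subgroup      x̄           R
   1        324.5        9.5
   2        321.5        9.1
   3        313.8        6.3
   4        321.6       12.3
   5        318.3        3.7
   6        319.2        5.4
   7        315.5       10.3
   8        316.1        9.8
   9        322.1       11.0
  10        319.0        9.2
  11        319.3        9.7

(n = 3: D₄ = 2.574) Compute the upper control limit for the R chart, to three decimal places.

22.534

R̄ = (9.5 + 9.1 + 6.3 + 12.3 + 3.7 + 5.4 + 10.3 + 9.8 + 11.0 + 9.2 + 9.7) / 11 = 96.3000 / 11 = 8.7545
UCL_R = D₄·R̄ = 2.574 × 8.7545 = 22.5342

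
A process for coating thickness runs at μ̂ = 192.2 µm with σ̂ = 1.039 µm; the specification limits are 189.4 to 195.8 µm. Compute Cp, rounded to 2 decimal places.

1.03

Cp = (USL − LSL) / (6σ̂) = (195.8 − 189.4) / (6 × 1.039) = 6.4000 / 6.2340 = 1.0266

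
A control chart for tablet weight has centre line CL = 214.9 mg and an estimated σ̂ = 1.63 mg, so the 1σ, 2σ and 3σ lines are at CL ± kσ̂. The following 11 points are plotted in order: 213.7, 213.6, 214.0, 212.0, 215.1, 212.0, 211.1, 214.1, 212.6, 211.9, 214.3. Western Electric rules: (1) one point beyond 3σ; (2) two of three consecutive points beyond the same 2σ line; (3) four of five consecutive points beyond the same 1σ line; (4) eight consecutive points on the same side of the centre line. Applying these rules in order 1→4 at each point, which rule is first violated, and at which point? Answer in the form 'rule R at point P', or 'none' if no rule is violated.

rule 3 at point 10

Zone of each point (C = within 1σ̂, B = 1σ̂–2σ̂, A = 2σ̂–3σ̂, * = beyond 3σ̂; sign = side of CL): 1:-C, 2:-C, 3:-C, 4:-B, 5:+C, 6:-B, 7:-A, 8:-C, 9:-B, 10:-B, 11:-C
Rule 3 (four of five consecutive points beyond the same 1σ limit) is satisfied at point 10.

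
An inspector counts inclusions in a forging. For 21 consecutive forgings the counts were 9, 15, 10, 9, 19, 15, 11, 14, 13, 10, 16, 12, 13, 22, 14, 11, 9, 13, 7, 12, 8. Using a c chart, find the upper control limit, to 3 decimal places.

23.073

c̄ = (9 + 15 + 10 + 9 + 19 + 15 + 11 + 14 + 13 + 10 + 16 + 12 + 13 + 22 + 14 + 11 + 9 + 13 + 7 + 12 + 8) / 21 = 262 / 21 = 12.4762
UCL = c̄ + 3√c̄ = 12.4762 + 3 × √12.4762 = 12.4762 + 3 × 3.5322 = 23.0727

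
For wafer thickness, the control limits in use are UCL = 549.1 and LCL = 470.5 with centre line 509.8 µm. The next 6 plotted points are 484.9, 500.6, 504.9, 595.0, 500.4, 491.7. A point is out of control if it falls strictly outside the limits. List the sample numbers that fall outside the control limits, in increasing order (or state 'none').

Compare each point to [470.5, 549.1]: sample 4 = 595.0 > UCL.

4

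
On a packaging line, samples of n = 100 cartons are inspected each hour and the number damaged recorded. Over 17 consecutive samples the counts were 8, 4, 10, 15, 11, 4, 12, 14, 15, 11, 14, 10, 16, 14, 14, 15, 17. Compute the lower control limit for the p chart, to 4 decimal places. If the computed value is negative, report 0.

p̄ = Σdᵢ / (k·n) = 204 / (17 × 100) = 0.12000
LCL = p̄ − 3·√(p̄(1−p̄)/n) = 0.12000 − 3 × 0.03250 = 0.02251

0.0225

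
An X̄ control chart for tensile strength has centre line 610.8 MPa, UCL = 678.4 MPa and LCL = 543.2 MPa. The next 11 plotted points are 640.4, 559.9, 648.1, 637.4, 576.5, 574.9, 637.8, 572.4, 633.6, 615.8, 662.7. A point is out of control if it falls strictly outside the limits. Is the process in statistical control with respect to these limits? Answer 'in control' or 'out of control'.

in control

All 11 points lie within [543.2, 678.4].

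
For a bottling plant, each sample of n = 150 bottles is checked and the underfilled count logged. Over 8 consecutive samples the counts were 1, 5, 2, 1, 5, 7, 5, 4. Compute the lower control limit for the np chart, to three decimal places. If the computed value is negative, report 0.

p̄ = Σdᵢ / (k·n) = 30 / (8 × 150) = 0.02500
LCL = np̄ − 3·√(np̄(1−p̄)) = 3.7500 − 3 × 1.9121 = -1.9864 → 0 (negative, so LCL = 0)

0.000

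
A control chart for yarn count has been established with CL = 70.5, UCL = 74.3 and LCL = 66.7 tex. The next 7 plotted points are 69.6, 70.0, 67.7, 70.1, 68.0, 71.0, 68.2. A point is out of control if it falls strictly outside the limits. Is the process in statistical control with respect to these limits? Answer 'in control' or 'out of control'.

All 7 points lie within [66.7, 74.3].

in control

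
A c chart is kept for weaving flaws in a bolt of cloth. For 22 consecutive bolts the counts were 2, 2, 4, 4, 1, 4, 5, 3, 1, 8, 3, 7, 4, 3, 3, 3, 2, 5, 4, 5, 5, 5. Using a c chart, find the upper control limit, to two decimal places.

c̄ = (2 + 2 + 4 + 4 + 1 + 4 + 5 + 3 + 1 + 8 + 3 + 7 + 4 + 3 + 3 + 3 + 2 + 5 + 4 + 5 + 5 + 5) / 22 = 83 / 22 = 3.7727
UCL = c̄ + 3√c̄ = 3.7727 + 3 × √3.7727 = 3.7727 + 3 × 1.9424 = 9.5998

9.60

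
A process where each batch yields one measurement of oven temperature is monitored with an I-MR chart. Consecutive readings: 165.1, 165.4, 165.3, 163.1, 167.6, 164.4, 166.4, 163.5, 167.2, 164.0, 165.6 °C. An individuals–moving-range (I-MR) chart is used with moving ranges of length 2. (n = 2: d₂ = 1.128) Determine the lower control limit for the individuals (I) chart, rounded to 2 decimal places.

158.93

X̄ = (165.1 + 165.4 + 165.3 + 163.1 + 167.6 + 164.4 + 166.4 + 163.5 + 167.2 + 164.0 + 165.6) / 11 = 165.2364
Moving ranges: 0.3, 0.1, 2.2, 4.5, 3.2, 2.0, 2.9, 3.7, 3.2, 1.6; M̄R̄ = 23.7000 / 10 = 2.3700
LCL = X̄ − 3·M̄R̄/d₂ = 165.2364 − 3 × 2.3700 / 1.128 = 158.9332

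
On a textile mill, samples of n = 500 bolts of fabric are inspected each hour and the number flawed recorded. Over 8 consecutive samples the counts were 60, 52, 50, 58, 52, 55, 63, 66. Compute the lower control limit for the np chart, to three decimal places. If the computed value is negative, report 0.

35.681

p̄ = Σdᵢ / (k·n) = 456 / (8 × 500) = 0.11400
LCL = np̄ − 3·√(np̄(1−p̄)) = 57.0000 − 3 × 7.1065 = 35.6806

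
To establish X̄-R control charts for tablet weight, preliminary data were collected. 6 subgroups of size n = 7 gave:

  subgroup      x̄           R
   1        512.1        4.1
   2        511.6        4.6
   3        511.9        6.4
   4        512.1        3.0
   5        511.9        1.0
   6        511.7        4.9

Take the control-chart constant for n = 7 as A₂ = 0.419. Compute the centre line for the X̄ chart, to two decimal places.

X̄̄ = (512.1 + 511.6 + 511.9 + 512.1 + 511.9 + 511.7) / 6 = 3071.3000 / 6 = 511.8833
CL = X̄̄ = 511.8833

511.88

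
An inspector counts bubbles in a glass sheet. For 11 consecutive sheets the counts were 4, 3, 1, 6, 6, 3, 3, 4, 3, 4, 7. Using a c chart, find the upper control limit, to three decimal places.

10.000

c̄ = (4 + 3 + 1 + 6 + 6 + 3 + 3 + 4 + 3 + 4 + 7) / 11 = 44 / 11 = 4.0000
UCL = c̄ + 3√c̄ = 4.0000 + 3 × √4.0000 = 4.0000 + 3 × 2.0000 = 10.0000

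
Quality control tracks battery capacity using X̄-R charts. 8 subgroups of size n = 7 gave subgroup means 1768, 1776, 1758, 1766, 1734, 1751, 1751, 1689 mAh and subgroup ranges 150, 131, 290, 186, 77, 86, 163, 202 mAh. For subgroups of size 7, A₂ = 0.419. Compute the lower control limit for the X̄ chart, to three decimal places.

X̄̄ = (1768 + 1776 + 1758 + 1766 + 1734 + 1751 + 1751 + 1689) / 8 = 13993.0000 / 8 = 1749.1250
R̄ = (150 + 131 + 290 + 186 + 77 + 86 + 163 + 202) / 8 = 1285.0000 / 8 = 160.6250
LCL = X̄̄ − A₂·R̄ = 1749.1250 − 0.419 × 160.6250 = 1681.8231

1681.823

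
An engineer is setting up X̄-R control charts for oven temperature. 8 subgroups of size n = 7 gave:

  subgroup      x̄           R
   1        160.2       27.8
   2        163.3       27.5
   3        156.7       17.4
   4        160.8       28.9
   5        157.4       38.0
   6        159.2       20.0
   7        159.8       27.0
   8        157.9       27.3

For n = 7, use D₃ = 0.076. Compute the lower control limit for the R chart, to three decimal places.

R̄ = (27.8 + 27.5 + 17.4 + 28.9 + 38.0 + 20.0 + 27.0 + 27.3) / 8 = 213.9000 / 8 = 26.7375
LCL_R = D₃·R̄ = 0.076 × 26.7375 = 2.0320

2.032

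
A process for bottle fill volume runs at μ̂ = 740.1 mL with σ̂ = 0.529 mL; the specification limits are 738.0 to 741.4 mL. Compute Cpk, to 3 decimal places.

0.819

Cpu = (USL − μ̂) / (3σ̂) = (741.4 − 740.1) / (3 × 0.529) = 0.8192; Cpl = (μ̂ − LSL) / (3σ̂) = (740.1 − 738.0) / (3 × 0.529) = 1.3233; Cpk = min(Cpu, Cpl) = 0.8192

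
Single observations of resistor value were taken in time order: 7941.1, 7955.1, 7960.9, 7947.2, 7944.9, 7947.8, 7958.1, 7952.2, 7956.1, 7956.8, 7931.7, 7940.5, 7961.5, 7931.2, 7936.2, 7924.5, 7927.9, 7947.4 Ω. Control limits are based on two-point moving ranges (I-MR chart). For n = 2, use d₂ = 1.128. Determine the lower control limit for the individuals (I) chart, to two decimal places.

X̄ = (7941.1 + 7955.1 + 7960.9 + 7947.2 + 7944.9 + 7947.8 + 7958.1 + 7952.2 + 7956.1 + 7956.8 + 7931.7 + 7940.5 + 7961.5 + 7931.2 + 7936.2 + 7924.5 + 7927.9 + 7947.4) / 18 = 7945.6167
Moving ranges: 14.0, 5.8, 13.7, 2.3, 2.9, 10.3, 5.9, 3.9, 0.7, 25.1, 8.8, 21.0, 30.3, 5.0, 11.7, 3.4, 19.5; M̄R̄ = 184.3000 / 17 = 10.8412
LCL = X̄ − 3·M̄R̄/d₂ = 7945.6167 − 3 × 10.8412 / 1.128 = 7916.7838

7916.78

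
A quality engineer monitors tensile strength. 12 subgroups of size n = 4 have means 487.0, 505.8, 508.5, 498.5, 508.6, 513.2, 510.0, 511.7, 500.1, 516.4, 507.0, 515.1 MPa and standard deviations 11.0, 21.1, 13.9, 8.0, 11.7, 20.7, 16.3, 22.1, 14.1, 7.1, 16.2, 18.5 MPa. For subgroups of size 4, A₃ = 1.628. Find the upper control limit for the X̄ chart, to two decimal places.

531.34

X̄̄ = (487.0 + 505.8 + 508.5 + 498.5 + 508.6 + 513.2 + 510.0 + 511.7 + 500.1 + 516.4 + 507.0 + 515.1) / 12 = 506.8250
s̄ = (11.0 + 21.1 + 13.9 + 8.0 + 11.7 + 20.7 + 16.3 + 22.1 + 14.1 + 7.1 + 16.2 + 18.5) / 12 = 15.0583
UCL = X̄̄ + A₃·s̄ = 506.8250 + 1.628 × 15.0583 = 531.3400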